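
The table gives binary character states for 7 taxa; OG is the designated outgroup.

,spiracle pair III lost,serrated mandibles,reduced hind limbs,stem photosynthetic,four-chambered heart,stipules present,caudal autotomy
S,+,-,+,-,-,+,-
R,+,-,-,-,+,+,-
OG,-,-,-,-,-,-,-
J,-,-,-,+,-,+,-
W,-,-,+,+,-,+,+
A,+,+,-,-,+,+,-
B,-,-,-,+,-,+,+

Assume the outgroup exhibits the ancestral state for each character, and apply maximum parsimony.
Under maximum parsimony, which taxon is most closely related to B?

W

The outgroup has state '-' for every character, so '+' is the derived state throughout.
spiracle pair III lost: derived state '+' in A, R, and S only — synapomorphy for {A, R, S}.
serrated mandibles: derived state '+' in A only — an autapomorphy, so it tells us nothing about relationships among taxa.
reduced hind limbs groups S and W, which is incompatible with the clades supported by the remaining characters; treating it as convergent (homoplasy) costs fewer steps than any alternative tree.
stem photosynthetic (derived state '+') is shared by B, J, and W — a synapomorphy uniting that clade.
Only A and R show the derived state '+' for four-chambered heart, supporting them as a clade.
All ingroup taxa share the derived state '+' for stipules present; it defines the ingroup but does not resolve relationships within it.
caudal autotomy (derived state '+') is shared by B and W — a synapomorphy uniting that clade.
Most parsimonious ingroup topology: (((B,W),J),((A,R),S)).
B and W form a cherry on this tree, so they are sister taxa.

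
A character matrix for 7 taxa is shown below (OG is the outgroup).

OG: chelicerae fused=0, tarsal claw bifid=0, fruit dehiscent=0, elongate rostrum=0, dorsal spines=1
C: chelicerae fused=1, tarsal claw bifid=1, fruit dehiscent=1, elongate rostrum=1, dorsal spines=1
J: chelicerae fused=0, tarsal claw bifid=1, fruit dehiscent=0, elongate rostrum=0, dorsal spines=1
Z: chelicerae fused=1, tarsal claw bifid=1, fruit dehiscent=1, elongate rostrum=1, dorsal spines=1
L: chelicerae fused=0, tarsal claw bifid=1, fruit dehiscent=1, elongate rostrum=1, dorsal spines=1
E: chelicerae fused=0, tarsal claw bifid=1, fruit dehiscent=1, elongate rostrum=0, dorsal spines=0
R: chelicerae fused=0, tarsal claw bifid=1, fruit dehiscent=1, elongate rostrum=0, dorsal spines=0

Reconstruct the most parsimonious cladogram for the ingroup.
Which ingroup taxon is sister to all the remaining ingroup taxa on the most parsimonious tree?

J

Character polarity is set by the outgroup: the derived state is whichever differs from the outgroup's state, so for dorsal spines the derived state is '0', and for the remaining characters it is '1'.
chelicerae fused (derived state '1') is shared by C and Z — a synapomorphy uniting that clade.
tarsal claw bifid (derived state '1') is shared by all ingroup taxa — unites the whole ingroup.
fruit dehiscent: derived state '1' in C, E, L, R, and Z only — synapomorphy for {C, E, L, R, Z}.
elongate rostrum (derived state '1') is shared by C, L, and Z — a synapomorphy uniting that clade.
dorsal spines (derived state '0') is shared by E and R — a synapomorphy uniting that clade.
Most parsimonious ingroup topology: ((((C,Z),L),(E,R)),J).
J is sister to the clade containing all other ingroup taxa, so it is the earliest-diverging (most basal) ingroup lineage.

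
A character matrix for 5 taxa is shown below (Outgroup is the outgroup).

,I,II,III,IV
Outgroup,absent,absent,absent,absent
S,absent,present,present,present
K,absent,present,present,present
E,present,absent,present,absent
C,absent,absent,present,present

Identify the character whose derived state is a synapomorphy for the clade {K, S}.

II

The outgroup has state 'absent' for every character, so 'present' is the derived state throughout.
I: derived state 'present' in E only — an autapomorphy, so it tells us nothing about relationships among taxa.
II: derived state 'present' in K and S only — synapomorphy for {K, S}.
All ingroup taxa share the derived state 'present' for III; it defines the ingroup but does not resolve relationships within it.
IV: derived state 'present' in C, K, and S only — synapomorphy for {C, K, S}.
Most parsimonious ingroup topology: (((S,K),C),E).
The clade {K, S} is supported by II: its derived state 'present' occurs in exactly those taxa and in no other taxon (including the outgroup).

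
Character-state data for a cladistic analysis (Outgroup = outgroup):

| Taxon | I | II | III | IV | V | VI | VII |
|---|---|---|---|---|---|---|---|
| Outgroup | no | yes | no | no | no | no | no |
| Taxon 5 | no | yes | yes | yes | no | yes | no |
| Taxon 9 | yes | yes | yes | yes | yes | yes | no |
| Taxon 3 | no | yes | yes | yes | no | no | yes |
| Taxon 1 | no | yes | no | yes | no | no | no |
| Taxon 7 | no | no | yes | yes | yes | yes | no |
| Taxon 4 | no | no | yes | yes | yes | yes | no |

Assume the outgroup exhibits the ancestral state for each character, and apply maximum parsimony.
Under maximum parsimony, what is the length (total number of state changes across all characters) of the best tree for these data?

Character polarity is set by the outgroup: the derived state is whichever differs from the outgroup's state, so for II the derived state is 'no', and for the remaining characters it is 'yes'.
I (derived state 'yes') is unique to Taxon 9 (autapomorphy; uninformative for grouping).
Only Taxon 4 and Taxon 7 show the derived state 'no' for II, supporting them as a clade.
Only Taxon 3, Taxon 4, Taxon 5, Taxon 7, and Taxon 9 show the derived state 'yes' for III, supporting them as a clade.
All ingroup taxa share the derived state 'yes' for IV; it defines the ingroup but does not resolve relationships within it.
Only Taxon 4, Taxon 7, and Taxon 9 show the derived state 'yes' for V, supporting them as a clade.
VI (derived state 'yes') is shared by Taxon 4, Taxon 5, Taxon 7, and Taxon 9 — a synapomorphy uniting that clade.
VII (derived state 'yes') is unique to Taxon 3 (autapomorphy; uninformative for grouping).
Most parsimonious ingroup topology: (((Taxon 5,(Taxon 9,(Taxon 4,Taxon 7))),Taxon 3),Taxon 1).
Changes per character on this tree: I: 1; II: 1; III: 1; IV: 1; V: 1; VI: 1; VII: 1.
Total = 7.

7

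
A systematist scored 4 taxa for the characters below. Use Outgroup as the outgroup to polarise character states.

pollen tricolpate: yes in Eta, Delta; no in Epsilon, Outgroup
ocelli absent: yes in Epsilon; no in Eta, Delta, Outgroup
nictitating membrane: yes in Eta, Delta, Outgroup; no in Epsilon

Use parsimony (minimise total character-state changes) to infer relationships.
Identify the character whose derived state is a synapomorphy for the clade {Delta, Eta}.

pollen tricolpate

Character polarity is set by the outgroup: the derived state is whichever differs from the outgroup's state, so for nictitating membrane the derived state is 'no', and for the remaining characters it is 'yes'.
pollen tricolpate (derived state 'yes') is shared by Delta and Eta — a synapomorphy uniting that clade.
ocelli absent: derived state 'yes' in Epsilon only — an autapomorphy, so it tells us nothing about relationships among taxa.
nictitating membrane: derived state 'no' in Epsilon only — an autapomorphy, so it tells us nothing about relationships among taxa.
Most parsimonious ingroup topology: ((Eta,Delta),Epsilon).
The clade {Delta, Eta} is supported by pollen tricolpate: its derived state 'yes' occurs in exactly those taxa and in no other taxon (including the outgroup).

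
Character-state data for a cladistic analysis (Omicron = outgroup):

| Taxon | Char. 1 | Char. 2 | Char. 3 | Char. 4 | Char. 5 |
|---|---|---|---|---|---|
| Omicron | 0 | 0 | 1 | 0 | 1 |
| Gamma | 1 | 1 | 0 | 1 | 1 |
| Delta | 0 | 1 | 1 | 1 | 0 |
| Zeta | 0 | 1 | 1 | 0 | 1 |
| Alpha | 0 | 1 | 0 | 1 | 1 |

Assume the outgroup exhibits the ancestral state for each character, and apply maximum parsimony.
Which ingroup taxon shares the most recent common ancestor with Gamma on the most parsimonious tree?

Alpha

Character polarity is set by the outgroup: the derived state is whichever differs from the outgroup's state, so for Char. 3, Char. 5 the derived state is '0', and for the remaining characters it is '1'.
Char. 1 (derived state '1') is unique to Gamma (autapomorphy; uninformative for grouping).
Char. 2 (derived state '1') is shared by all ingroup taxa — unites the whole ingroup.
Char. 3 (derived state '0') is shared by Alpha and Gamma — a synapomorphy uniting that clade.
Char. 4 (derived state '1') is shared by Alpha, Delta, and Gamma — a synapomorphy uniting that clade.
Char. 5: derived state '0' in Delta only — an autapomorphy, so it tells us nothing about relationships among taxa.
Most parsimonious ingroup topology: (((Gamma,Alpha),Delta),Zeta).
Gamma and Alpha form a cherry on this tree, so they are sister taxa.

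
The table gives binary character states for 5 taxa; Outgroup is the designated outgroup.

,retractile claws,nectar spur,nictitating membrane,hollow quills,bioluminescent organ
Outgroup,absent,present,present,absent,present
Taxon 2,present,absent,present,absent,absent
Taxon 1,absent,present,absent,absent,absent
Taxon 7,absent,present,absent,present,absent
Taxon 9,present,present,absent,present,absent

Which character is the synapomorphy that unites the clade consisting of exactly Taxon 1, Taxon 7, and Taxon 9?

nictitating membrane

Character polarity is set by the outgroup: the derived state is whichever differs from the outgroup's state, so for nectar spur, nictitating membrane, bioluminescent organ the derived state is 'absent', and for the remaining characters it is 'present'.
retractile claws groups Taxon 2 and Taxon 9, which is incompatible with the clades supported by the remaining characters; treating it as convergent (homoplasy) costs fewer steps than any alternative tree.
nectar spur: derived state 'absent' in Taxon 2 only — an autapomorphy, so it tells us nothing about relationships among taxa.
Only Taxon 1, Taxon 7, and Taxon 9 show the derived state 'absent' for nictitating membrane, supporting them as a clade.
Only Taxon 7 and Taxon 9 show the derived state 'present' for hollow quills, supporting them as a clade.
All ingroup taxa share the derived state 'absent' for bioluminescent organ; it defines the ingroup but does not resolve relationships within it.
Most parsimonious ingroup topology: (Taxon 2,((Taxon 9,Taxon 7),Taxon 1)).
The clade {Taxon 1, Taxon 7, Taxon 9} is supported by nictitating membrane: its derived state 'absent' occurs in exactly those taxa and in no other taxon (including the outgroup).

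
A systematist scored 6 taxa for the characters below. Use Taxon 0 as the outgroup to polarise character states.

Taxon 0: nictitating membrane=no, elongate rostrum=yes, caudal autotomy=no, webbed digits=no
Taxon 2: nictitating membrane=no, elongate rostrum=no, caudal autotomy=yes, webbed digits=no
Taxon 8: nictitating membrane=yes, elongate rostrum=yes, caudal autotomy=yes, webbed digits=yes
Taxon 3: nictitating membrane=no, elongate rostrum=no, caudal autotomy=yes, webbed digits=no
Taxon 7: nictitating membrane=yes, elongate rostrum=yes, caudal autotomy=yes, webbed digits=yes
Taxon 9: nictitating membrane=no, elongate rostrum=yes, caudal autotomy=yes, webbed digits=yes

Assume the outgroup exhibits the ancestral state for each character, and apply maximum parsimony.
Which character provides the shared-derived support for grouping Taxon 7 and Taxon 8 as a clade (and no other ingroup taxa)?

nictitating membrane

Character polarity is set by the outgroup: the derived state is whichever differs from the outgroup's state, so for elongate rostrum the derived state is 'no', and for the remaining characters it is 'yes'.
nictitating membrane: derived state 'yes' in Taxon 7 and Taxon 8 only — synapomorphy for {Taxon 7, Taxon 8}.
Only Taxon 2 and Taxon 3 show the derived state 'no' for elongate rostrum, supporting them as a clade.
All ingroup taxa share the derived state 'yes' for caudal autotomy; it defines the ingroup but does not resolve relationships within it.
webbed digits: derived state 'yes' in Taxon 7, Taxon 8, and Taxon 9 only — synapomorphy for {Taxon 7, Taxon 8, Taxon 9}.
Most parsimonious ingroup topology: ((Taxon 2,Taxon 3),((Taxon 8,Taxon 7),Taxon 9)).
The clade {Taxon 7, Taxon 8} is supported by nictitating membrane: its derived state 'yes' occurs in exactly those taxa and in no other taxon (including the outgroup).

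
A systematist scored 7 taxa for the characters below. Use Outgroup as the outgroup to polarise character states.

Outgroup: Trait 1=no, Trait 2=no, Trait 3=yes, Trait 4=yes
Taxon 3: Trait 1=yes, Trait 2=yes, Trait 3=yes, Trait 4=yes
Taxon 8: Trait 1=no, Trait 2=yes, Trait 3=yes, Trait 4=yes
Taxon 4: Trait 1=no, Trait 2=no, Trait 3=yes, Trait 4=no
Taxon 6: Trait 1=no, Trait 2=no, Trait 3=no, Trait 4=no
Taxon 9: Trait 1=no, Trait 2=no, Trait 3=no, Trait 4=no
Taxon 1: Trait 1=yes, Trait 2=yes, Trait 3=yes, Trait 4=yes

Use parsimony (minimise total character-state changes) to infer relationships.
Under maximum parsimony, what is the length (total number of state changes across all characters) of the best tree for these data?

4

Character polarity is set by the outgroup: the derived state is whichever differs from the outgroup's state, so for Trait 3, Trait 4 the derived state is 'no', and for the remaining characters it is 'yes'.
Only Taxon 1 and Taxon 3 show the derived state 'yes' for Trait 1, supporting them as a clade.
Trait 2: derived state 'yes' in Taxon 1, Taxon 3, and Taxon 8 only — synapomorphy for {Taxon 1, Taxon 3, Taxon 8}.
Trait 3: derived state 'no' in Taxon 6 and Taxon 9 only — synapomorphy for {Taxon 6, Taxon 9}.
Trait 4 (derived state 'no') is shared by Taxon 4, Taxon 6, and Taxon 9 — a synapomorphy uniting that clade.
Most parsimonious ingroup topology: (((Taxon 3,Taxon 1),Taxon 8),(Taxon 4,(Taxon 6,Taxon 9))).
Changes per character on this tree: Trait 1: 1; Trait 2: 1; Trait 3: 1; Trait 4: 1.
Total = 4.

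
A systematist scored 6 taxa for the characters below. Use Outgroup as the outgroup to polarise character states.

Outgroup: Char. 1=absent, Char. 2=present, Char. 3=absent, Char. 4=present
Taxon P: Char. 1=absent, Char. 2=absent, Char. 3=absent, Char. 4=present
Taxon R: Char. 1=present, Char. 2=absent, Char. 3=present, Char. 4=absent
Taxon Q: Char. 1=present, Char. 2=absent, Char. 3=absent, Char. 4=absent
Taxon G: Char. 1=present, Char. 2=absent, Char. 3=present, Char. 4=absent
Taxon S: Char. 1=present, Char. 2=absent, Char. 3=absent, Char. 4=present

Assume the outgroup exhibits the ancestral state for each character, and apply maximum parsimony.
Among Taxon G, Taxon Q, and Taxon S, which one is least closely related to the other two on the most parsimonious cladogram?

Character polarity is set by the outgroup: the derived state is whichever differs from the outgroup's state, so for Char. 2, Char. 4 the derived state is 'absent', and for the remaining characters it is 'present'.
Char. 1 (derived state 'present') is shared by Taxon G, Taxon Q, Taxon R, and Taxon S — a synapomorphy uniting that clade.
All ingroup taxa share the derived state 'absent' for Char. 2; it defines the ingroup but does not resolve relationships within it.
Only Taxon G and Taxon R show the derived state 'present' for Char. 3, supporting them as a clade.
Char. 4: derived state 'absent' in Taxon G, Taxon Q, and Taxon R only — synapomorphy for {Taxon G, Taxon Q, Taxon R}.
Most parsimonious ingroup topology: (Taxon P,(((Taxon R,Taxon G),Taxon Q),Taxon S)).
Taxon Q and Taxon G share a more recent common ancestor with each other than either does with Taxon S, so Taxon S is the least closely related of the three.

Taxon S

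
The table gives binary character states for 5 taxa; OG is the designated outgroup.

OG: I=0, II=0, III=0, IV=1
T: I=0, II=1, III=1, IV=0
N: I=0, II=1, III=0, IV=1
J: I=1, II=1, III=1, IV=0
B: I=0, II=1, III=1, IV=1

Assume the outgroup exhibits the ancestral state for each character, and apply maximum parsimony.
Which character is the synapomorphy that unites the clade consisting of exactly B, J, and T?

Character polarity is set by the outgroup: the derived state is whichever differs from the outgroup's state, so for IV the derived state is '0', and for the remaining characters it is '1'.
I: derived state '1' in J only — an autapomorphy, so it tells us nothing about relationships among taxa.
II (derived state '1') is shared by all ingroup taxa — unites the whole ingroup.
III (derived state '1') is shared by B, J, and T — a synapomorphy uniting that clade.
IV: derived state '0' in J and T only — synapomorphy for {J, T}.
Most parsimonious ingroup topology: (((T,J),B),N).
The clade {B, J, T} is supported by III: its derived state '1' occurs in exactly those taxa and in no other taxon (including the outgroup).

III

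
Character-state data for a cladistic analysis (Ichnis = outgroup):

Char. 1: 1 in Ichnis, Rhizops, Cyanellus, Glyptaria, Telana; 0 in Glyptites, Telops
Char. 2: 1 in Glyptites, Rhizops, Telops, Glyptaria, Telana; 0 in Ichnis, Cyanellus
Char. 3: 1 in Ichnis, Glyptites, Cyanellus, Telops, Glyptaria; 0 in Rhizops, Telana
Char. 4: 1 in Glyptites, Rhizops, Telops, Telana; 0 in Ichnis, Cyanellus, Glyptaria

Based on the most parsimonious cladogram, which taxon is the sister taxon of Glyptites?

Character polarity is set by the outgroup: the derived state is whichever differs from the outgroup's state, so for Char. 1, Char. 3 the derived state is '0', and for the remaining characters it is '1'.
Only Glyptites and Telops show the derived state '0' for Char. 1, supporting them as a clade.
Char. 2: derived state '1' in Glyptaria, Glyptites, Rhizops, Telana, and Telops only — synapomorphy for {Glyptaria, Glyptites, Rhizops, Telana, Telops}.
Only Rhizops and Telana show the derived state '0' for Char. 3, supporting them as a clade.
Char. 4: derived state '1' in Glyptites, Rhizops, Telana, and Telops only — synapomorphy for {Glyptites, Rhizops, Telana, Telops}.
Most parsimonious ingroup topology: ((((Glyptites,Telops),(Rhizops,Telana)),Glyptaria),Cyanellus).
Glyptites and Telops form a cherry on this tree, so they are sister taxa.

Telops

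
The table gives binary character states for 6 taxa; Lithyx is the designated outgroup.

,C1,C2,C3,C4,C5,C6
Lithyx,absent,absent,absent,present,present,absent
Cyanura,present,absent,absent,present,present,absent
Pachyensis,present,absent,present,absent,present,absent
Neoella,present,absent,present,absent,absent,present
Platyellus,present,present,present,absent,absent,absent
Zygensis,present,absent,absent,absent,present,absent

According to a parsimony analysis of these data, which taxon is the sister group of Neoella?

Character polarity is set by the outgroup: the derived state is whichever differs from the outgroup's state, so for C4, C5 the derived state is 'absent', and for the remaining characters it is 'present'.
C1 (derived state 'present') is shared by all ingroup taxa — unites the whole ingroup.
C2: derived state 'present' in Platyellus only — an autapomorphy, so it tells us nothing about relationships among taxa.
C3 (derived state 'present') is shared by Neoella, Pachyensis, and Platyellus — a synapomorphy uniting that clade.
Only Neoella, Pachyensis, Platyellus, and Zygensis show the derived state 'absent' for C4, supporting them as a clade.
Only Neoella and Platyellus show the derived state 'absent' for C5, supporting them as a clade.
C6 (derived state 'present') is unique to Neoella (autapomorphy; uninformative for grouping).
Most parsimonious ingroup topology: (Cyanura,((Pachyensis,(Neoella,Platyellus)),Zygensis)).
Neoella and Platyellus form a cherry on this tree, so they are sister taxa.

Platyellus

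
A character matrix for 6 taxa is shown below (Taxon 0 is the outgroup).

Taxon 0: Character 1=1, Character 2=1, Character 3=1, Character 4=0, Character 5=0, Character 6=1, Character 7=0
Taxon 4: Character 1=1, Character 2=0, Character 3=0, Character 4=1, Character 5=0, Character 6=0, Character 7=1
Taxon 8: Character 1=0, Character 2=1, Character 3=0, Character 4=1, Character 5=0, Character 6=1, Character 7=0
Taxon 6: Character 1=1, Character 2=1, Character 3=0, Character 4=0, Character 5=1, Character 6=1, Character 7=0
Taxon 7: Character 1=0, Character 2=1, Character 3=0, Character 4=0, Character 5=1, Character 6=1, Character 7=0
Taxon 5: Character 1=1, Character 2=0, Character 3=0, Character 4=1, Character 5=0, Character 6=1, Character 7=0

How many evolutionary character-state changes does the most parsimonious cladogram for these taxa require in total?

8

Character polarity is set by the outgroup: the derived state is whichever differs from the outgroup's state, so for Character 1, Character 2, Character 3, Character 6 the derived state is '0', and for the remaining characters it is '1'.
Character 1 groups Taxon 7 and Taxon 8, which is incompatible with the clades supported by the remaining characters; treating it as convergent (homoplasy) costs fewer steps than any alternative tree.
Character 2: derived state '0' in Taxon 4 and Taxon 5 only — synapomorphy for {Taxon 4, Taxon 5}.
All ingroup taxa share the derived state '0' for Character 3; it defines the ingroup but does not resolve relationships within it.
Character 4: derived state '1' in Taxon 4, Taxon 5, and Taxon 8 only — synapomorphy for {Taxon 4, Taxon 5, Taxon 8}.
Character 5: derived state '1' in Taxon 6 and Taxon 7 only — synapomorphy for {Taxon 6, Taxon 7}.
Character 6: derived state '0' in Taxon 4 only — an autapomorphy, so it tells us nothing about relationships among taxa.
Character 7: derived state '1' in Taxon 4 only — an autapomorphy, so it tells us nothing about relationships among taxa.
Most parsimonious ingroup topology: (((Taxon 4,Taxon 5),Taxon 8),(Taxon 6,Taxon 7)).
Changes per character on this tree: Character 1: 2; Character 2: 1; Character 3: 1; Character 4: 1; Character 5: 1; Character 6: 1; Character 7: 1.
Total = 8.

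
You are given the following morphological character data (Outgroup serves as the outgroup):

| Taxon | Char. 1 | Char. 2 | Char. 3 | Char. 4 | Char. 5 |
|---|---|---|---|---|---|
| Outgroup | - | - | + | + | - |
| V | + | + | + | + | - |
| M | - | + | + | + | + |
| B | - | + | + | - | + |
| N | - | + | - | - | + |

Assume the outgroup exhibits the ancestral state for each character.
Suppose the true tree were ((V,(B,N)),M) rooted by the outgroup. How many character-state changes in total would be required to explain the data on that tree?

Map each character onto ((V,(B,N)),M) (rooted by Outgroup) and count the minimum state changes it requires (Fitch parsimony):
Char. 1: 1; Char. 2: 1; Char. 3: 1; Char. 4: 1; Char. 5: 2.
Total tree length = 6.

6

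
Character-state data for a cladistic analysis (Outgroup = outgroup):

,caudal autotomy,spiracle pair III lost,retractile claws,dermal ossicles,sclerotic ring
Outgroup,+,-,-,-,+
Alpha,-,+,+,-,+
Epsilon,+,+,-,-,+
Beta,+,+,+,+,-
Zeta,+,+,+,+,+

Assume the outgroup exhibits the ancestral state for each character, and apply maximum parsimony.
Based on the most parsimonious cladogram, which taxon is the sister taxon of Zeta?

Beta

Character polarity is set by the outgroup: the derived state is whichever differs from the outgroup's state, so for caudal autotomy, sclerotic ring the derived state is '-', and for the remaining characters it is '+'.
caudal autotomy: derived state '-' in Alpha only — an autapomorphy, so it tells us nothing about relationships among taxa.
spiracle pair III lost (derived state '+') is shared by all ingroup taxa — unites the whole ingroup.
Only Alpha, Beta, and Zeta show the derived state '+' for retractile claws, supporting them as a clade.
Only Beta and Zeta show the derived state '+' for dermal ossicles, supporting them as a clade.
sclerotic ring (derived state '-') is unique to Beta (autapomorphy; uninformative for grouping).
Most parsimonious ingroup topology: ((Alpha,(Beta,Zeta)),Epsilon).
Zeta and Beta form a cherry on this tree, so they are sister taxa.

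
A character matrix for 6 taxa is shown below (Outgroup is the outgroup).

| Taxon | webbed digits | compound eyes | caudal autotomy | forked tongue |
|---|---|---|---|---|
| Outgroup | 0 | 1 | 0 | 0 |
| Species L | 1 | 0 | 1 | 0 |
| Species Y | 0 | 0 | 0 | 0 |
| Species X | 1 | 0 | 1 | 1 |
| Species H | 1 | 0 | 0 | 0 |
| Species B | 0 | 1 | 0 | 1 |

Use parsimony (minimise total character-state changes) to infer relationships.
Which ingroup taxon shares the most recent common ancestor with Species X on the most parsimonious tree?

Species L

Character polarity is set by the outgroup: the derived state is whichever differs from the outgroup's state, so for compound eyes the derived state is '0', and for the remaining characters it is '1'.
webbed digits (derived state '1') is shared by Species H, Species L, and Species X — a synapomorphy uniting that clade.
compound eyes (derived state '0') is shared by Species H, Species L, Species X, and Species Y — a synapomorphy uniting that clade.
Only Species L and Species X show the derived state '1' for caudal autotomy, supporting them as a clade.
forked tongue (state '1') occurs in Species B and Species X but conflicts with the nesting implied by the other characters — most parsimoniously interpreted as homoplasy.
Most parsimonious ingroup topology: ((((Species L,Species X),Species H),Species Y),Species B).
Species X and Species L form a cherry on this tree, so they are sister taxa.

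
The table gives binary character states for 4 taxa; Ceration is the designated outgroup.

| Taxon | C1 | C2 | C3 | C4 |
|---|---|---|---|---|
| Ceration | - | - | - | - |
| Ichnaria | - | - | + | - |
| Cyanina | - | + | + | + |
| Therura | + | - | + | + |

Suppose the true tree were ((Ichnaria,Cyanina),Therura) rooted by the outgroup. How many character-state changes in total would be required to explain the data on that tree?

Map each character onto ((Ichnaria,Cyanina),Therura) (rooted by Ceration) and count the minimum state changes it requires (Fitch parsimony):
C1: 1; C2: 1; C3: 1; C4: 2.
Total tree length = 5.

5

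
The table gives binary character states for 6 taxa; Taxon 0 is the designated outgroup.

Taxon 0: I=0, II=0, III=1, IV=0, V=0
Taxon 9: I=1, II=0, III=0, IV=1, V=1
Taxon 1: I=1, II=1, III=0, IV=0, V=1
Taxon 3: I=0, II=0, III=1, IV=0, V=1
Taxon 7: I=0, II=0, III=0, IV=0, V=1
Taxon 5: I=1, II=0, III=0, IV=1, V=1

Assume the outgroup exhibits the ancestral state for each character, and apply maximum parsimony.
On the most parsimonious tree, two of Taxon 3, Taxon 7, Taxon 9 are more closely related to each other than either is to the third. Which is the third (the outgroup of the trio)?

Taxon 3

Character polarity is set by the outgroup: the derived state is whichever differs from the outgroup's state, so for III the derived state is '0', and for the remaining characters it is '1'.
Only Taxon 1, Taxon 5, and Taxon 9 show the derived state '1' for I, supporting them as a clade.
II (derived state '1') is unique to Taxon 1 (autapomorphy; uninformative for grouping).
III (derived state '0') is shared by Taxon 1, Taxon 5, Taxon 7, and Taxon 9 — a synapomorphy uniting that clade.
Only Taxon 5 and Taxon 9 show the derived state '1' for IV, supporting them as a clade.
V (derived state '1') is shared by all ingroup taxa — unites the whole ingroup.
Most parsimonious ingroup topology: ((((Taxon 9,Taxon 5),Taxon 1),Taxon 7),Taxon 3).
Taxon 7 and Taxon 9 share a more recent common ancestor with each other than either does with Taxon 3, so Taxon 3 is the least closely related of the three.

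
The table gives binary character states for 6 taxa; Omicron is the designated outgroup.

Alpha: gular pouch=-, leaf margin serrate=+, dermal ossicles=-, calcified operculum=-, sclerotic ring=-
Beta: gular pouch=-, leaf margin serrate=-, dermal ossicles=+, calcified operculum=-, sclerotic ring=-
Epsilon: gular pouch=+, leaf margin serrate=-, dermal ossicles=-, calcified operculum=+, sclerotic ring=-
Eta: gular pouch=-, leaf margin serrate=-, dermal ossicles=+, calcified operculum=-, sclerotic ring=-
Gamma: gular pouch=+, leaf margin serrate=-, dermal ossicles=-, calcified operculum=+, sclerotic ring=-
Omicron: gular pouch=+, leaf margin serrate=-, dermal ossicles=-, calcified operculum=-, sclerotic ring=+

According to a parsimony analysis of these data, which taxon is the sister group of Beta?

Character polarity is set by the outgroup: the derived state is whichever differs from the outgroup's state, so for gular pouch, sclerotic ring the derived state is '-', and for the remaining characters it is '+'.
gular pouch: derived state '-' in Alpha, Beta, and Eta only — synapomorphy for {Alpha, Beta, Eta}.
leaf margin serrate: derived state '+' in Alpha only — an autapomorphy, so it tells us nothing about relationships among taxa.
Only Beta and Eta show the derived state '+' for dermal ossicles, supporting them as a clade.
calcified operculum: derived state '+' in Epsilon and Gamma only — synapomorphy for {Epsilon, Gamma}.
All ingroup taxa share the derived state '-' for sclerotic ring; it defines the ingroup but does not resolve relationships within it.
Most parsimonious ingroup topology: ((Epsilon,Gamma),((Eta,Beta),Alpha)).
Beta and Eta form a cherry on this tree, so they are sister taxa.

Eta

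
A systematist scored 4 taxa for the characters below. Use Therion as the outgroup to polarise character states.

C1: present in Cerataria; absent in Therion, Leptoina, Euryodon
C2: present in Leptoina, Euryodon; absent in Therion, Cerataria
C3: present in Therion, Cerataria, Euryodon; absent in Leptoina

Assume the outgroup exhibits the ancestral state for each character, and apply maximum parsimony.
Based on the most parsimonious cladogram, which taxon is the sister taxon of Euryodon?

Leptoina

Character polarity is set by the outgroup: the derived state is whichever differs from the outgroup's state, so for C3 the derived state is 'absent', and for the remaining characters it is 'present'.
C1: derived state 'present' in Cerataria only — an autapomorphy, so it tells us nothing about relationships among taxa.
Only Euryodon and Leptoina show the derived state 'present' for C2, supporting them as a clade.
C3: derived state 'absent' in Leptoina only — an autapomorphy, so it tells us nothing about relationships among taxa.
Most parsimonious ingroup topology: ((Leptoina,Euryodon),Cerataria).
Euryodon and Leptoina form a cherry on this tree, so they are sister taxa.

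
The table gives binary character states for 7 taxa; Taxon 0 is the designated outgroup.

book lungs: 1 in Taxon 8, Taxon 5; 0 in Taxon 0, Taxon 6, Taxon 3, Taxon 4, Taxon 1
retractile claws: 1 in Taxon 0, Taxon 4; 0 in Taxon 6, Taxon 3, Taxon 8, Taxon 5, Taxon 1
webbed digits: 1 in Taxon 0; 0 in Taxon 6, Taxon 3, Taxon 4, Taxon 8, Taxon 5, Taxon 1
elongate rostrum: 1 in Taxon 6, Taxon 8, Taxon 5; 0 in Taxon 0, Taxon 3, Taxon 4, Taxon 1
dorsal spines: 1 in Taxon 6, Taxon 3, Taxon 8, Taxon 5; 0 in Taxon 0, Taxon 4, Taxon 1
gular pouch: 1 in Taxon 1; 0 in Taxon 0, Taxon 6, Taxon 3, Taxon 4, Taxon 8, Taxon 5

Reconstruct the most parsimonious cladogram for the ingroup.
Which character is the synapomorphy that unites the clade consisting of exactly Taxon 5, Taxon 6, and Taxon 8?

elongate rostrum

Character polarity is set by the outgroup: the derived state is whichever differs from the outgroup's state, so for retractile claws, webbed digits the derived state is '0', and for the remaining characters it is '1'.
book lungs: derived state '1' in Taxon 5 and Taxon 8 only — synapomorphy for {Taxon 5, Taxon 8}.
retractile claws (derived state '0') is shared by Taxon 1, Taxon 3, Taxon 5, Taxon 6, and Taxon 8 — a synapomorphy uniting that clade.
All ingroup taxa share the derived state '0' for webbed digits; it defines the ingroup but does not resolve relationships within it.
elongate rostrum: derived state '1' in Taxon 5, Taxon 6, and Taxon 8 only — synapomorphy for {Taxon 5, Taxon 6, Taxon 8}.
Only Taxon 3, Taxon 5, Taxon 6, and Taxon 8 show the derived state '1' for dorsal spines, supporting them as a clade.
gular pouch (derived state '1') is unique to Taxon 1 (autapomorphy; uninformative for grouping).
Most parsimonious ingroup topology: ((((Taxon 6,(Taxon 8,Taxon 5)),Taxon 3),Taxon 1),Taxon 4).
The clade {Taxon 5, Taxon 6, Taxon 8} is supported by elongate rostrum: its derived state '1' occurs in exactly those taxa and in no other taxon (including the outgroup).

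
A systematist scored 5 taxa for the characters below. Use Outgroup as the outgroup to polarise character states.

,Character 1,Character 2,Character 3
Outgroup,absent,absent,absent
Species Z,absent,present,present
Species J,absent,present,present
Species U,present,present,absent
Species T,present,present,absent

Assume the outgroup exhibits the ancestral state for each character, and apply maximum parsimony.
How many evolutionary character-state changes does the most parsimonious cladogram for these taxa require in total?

The outgroup has state 'absent' for every character, so 'present' is the derived state throughout.
Only Species T and Species U show the derived state 'present' for Character 1, supporting them as a clade.
Character 2 (derived state 'present') is shared by all ingroup taxa — unites the whole ingroup.
Only Species J and Species Z show the derived state 'present' for Character 3, supporting them as a clade.
Most parsimonious ingroup topology: ((Species Z,Species J),(Species U,Species T)).
Changes per character on this tree: Character 1: 1; Character 2: 1; Character 3: 1.
Total = 3.

3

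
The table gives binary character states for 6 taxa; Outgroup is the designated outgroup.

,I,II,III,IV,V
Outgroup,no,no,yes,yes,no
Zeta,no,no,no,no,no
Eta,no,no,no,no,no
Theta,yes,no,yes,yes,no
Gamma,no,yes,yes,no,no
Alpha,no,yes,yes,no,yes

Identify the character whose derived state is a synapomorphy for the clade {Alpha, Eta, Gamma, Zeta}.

Character polarity is set by the outgroup: the derived state is whichever differs from the outgroup's state, so for III, IV the derived state is 'no', and for the remaining characters it is 'yes'.
I (derived state 'yes') is unique to Theta (autapomorphy; uninformative for grouping).
Only Alpha and Gamma show the derived state 'yes' for II, supporting them as a clade.
III: derived state 'no' in Eta and Zeta only — synapomorphy for {Eta, Zeta}.
IV (derived state 'no') is shared by Alpha, Eta, Gamma, and Zeta — a synapomorphy uniting that clade.
V (derived state 'yes') is unique to Alpha (autapomorphy; uninformative for grouping).
Most parsimonious ingroup topology: (((Zeta,Eta),(Gamma,Alpha)),Theta).
The clade {Alpha, Eta, Gamma, Zeta} is supported by IV: its derived state 'no' occurs in exactly those taxa and in no other taxon (including the outgroup).

IV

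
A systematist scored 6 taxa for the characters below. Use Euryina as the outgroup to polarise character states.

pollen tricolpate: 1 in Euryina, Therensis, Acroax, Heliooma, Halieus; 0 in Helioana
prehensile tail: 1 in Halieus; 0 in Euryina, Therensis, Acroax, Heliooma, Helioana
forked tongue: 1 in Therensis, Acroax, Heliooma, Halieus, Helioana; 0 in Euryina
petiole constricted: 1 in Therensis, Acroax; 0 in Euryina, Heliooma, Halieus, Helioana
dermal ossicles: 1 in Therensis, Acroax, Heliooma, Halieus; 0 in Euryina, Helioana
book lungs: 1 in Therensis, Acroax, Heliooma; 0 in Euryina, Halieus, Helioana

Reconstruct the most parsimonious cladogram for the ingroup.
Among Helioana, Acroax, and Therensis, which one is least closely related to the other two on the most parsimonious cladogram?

Character polarity is set by the outgroup: the derived state is whichever differs from the outgroup's state, so for pollen tricolpate the derived state is '0', and for the remaining characters it is '1'.
pollen tricolpate (derived state '0') is unique to Helioana (autapomorphy; uninformative for grouping).
prehensile tail (derived state '1') is unique to Halieus (autapomorphy; uninformative for grouping).
forked tongue (derived state '1') is shared by all ingroup taxa — unites the whole ingroup.
petiole constricted: derived state '1' in Acroax and Therensis only — synapomorphy for {Acroax, Therensis}.
Only Acroax, Halieus, Heliooma, and Therensis show the derived state '1' for dermal ossicles, supporting them as a clade.
book lungs: derived state '1' in Acroax, Heliooma, and Therensis only — synapomorphy for {Acroax, Heliooma, Therensis}.
Most parsimonious ingroup topology: ((((Therensis,Acroax),Heliooma),Halieus),Helioana).
Therensis and Acroax share a more recent common ancestor with each other than either does with Helioana, so Helioana is the least closely related of the three.

Helioana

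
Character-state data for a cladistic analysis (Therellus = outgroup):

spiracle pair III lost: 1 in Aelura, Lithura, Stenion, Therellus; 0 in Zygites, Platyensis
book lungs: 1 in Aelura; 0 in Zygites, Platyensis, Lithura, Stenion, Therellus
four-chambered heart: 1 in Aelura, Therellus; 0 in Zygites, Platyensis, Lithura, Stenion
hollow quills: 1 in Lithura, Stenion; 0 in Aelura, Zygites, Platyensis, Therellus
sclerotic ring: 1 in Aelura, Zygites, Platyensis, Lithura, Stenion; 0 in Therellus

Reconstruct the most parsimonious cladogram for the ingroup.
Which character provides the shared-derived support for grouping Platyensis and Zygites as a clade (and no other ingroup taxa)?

Character polarity is set by the outgroup: the derived state is whichever differs from the outgroup's state, so for spiracle pair III lost, four-chambered heart the derived state is '0', and for the remaining characters it is '1'.
spiracle pair III lost: derived state '0' in Platyensis and Zygites only — synapomorphy for {Platyensis, Zygites}.
book lungs (derived state '1') is unique to Aelura (autapomorphy; uninformative for grouping).
Only Lithura, Platyensis, Stenion, and Zygites show the derived state '0' for four-chambered heart, supporting them as a clade.
hollow quills (derived state '1') is shared by Lithura and Stenion — a synapomorphy uniting that clade.
sclerotic ring (derived state '1') is shared by all ingroup taxa — unites the whole ingroup.
Most parsimonious ingroup topology: (((Stenion,Lithura),(Platyensis,Zygites)),Aelura).
The clade {Platyensis, Zygites} is supported by spiracle pair III lost: its derived state '0' occurs in exactly those taxa and in no other taxon (including the outgroup).

spiracle pair III lost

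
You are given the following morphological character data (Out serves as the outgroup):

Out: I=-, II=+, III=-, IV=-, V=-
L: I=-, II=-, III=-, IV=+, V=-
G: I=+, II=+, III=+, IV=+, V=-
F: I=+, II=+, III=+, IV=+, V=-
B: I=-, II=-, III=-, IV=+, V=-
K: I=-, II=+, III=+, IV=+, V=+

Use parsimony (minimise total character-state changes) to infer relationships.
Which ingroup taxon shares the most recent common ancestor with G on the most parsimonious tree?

Character polarity is set by the outgroup: the derived state is whichever differs from the outgroup's state, so for II the derived state is '-', and for the remaining characters it is '+'.
I (derived state '+') is shared by F and G — a synapomorphy uniting that clade.
Only B and L show the derived state '-' for II, supporting them as a clade.
III: derived state '+' in F, G, and K only — synapomorphy for {F, G, K}.
IV (derived state '+') is shared by all ingroup taxa — unites the whole ingroup.
V (derived state '+') is unique to K (autapomorphy; uninformative for grouping).
Most parsimonious ingroup topology: ((L,B),((G,F),K)).
G and F form a cherry on this tree, so they are sister taxa.

F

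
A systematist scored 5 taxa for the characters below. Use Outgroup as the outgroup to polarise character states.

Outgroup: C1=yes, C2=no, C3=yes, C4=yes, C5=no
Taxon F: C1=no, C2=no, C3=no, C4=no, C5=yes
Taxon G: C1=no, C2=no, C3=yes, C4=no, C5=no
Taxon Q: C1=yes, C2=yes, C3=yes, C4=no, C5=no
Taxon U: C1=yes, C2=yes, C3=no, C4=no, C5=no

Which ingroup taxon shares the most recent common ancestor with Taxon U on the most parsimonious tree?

Taxon Q

Character polarity is set by the outgroup: the derived state is whichever differs from the outgroup's state, so for C1, C3, C4 the derived state is 'no', and for the remaining characters it is 'yes'.
C1 (derived state 'no') is shared by Taxon F and Taxon G — a synapomorphy uniting that clade.
Only Taxon Q and Taxon U show the derived state 'yes' for C2, supporting them as a clade.
C3 groups Taxon F and Taxon U, which is incompatible with the clades supported by the remaining characters; treating it as convergent (homoplasy) costs fewer steps than any alternative tree.
All ingroup taxa share the derived state 'no' for C4; it defines the ingroup but does not resolve relationships within it.
C5 (derived state 'yes') is unique to Taxon F (autapomorphy; uninformative for grouping).
Most parsimonious ingroup topology: ((Taxon F,Taxon G),(Taxon Q,Taxon U)).
Taxon U and Taxon Q form a cherry on this tree, so they are sister taxa.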